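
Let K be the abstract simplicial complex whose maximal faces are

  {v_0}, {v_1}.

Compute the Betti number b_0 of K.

b_0 = 2.

Order the vertices as v_0 < v_1. Listing each simplex with vertices in this order, K has dimension 0 with simplices:

  0-simplices (2): [v_0], [v_1]

so the chain groups are C_0 ≅ Z^2.

From H_k ≅ ker(∂_k) / im(∂_{k+1}) we obtain:

  H_0: rank C_0 − rank ∂_1 = 2 − 0 = 2, and there is no ∂_1, so H_0 ≅ Z^2.

Hence the Betti numbers are b_0 = 2.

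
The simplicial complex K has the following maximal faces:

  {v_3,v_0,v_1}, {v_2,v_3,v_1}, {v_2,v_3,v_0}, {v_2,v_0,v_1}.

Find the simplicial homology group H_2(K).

H_2 ≅ Z.

We work with the vertex ordering v_0 < v_1 < v_2 < v_3. The simplices of K, each written with vertices in increasing order, are:

  0-simplices (4): [v_0], [v_1], [v_2], [v_3]
  1-simplices (6): [v_0,v_1], [v_0,v_2], [v_0,v_3], [v_1,v_2], [v_1,v_3], [v_2,v_3]
  2-simplices (4): [v_0,v_1,v_2], [v_0,v_1,v_3], [v_0,v_2,v_3], [v_1,v_2,v_3]

Hence C_0 ≅ Z^4, C_1 ≅ Z^6, C_2 ≅ Z^4.

The boundary map ∂_1: C_1 → C_0 sends each edge [p,q] (with p < q) to q − p. For instance
  ∂[v_1,v_2] = [v_2] − [v_1].
The resulting 4×6 matrix has rank 3, and its Smith normal form has invariant factors (1,1,1).

The boundary map ∂_2: C_2 → C_1 acts by ∂[p,q,r] = [q,r] − [p,r] + [p,q]. For instance
  ∂[v_1,v_2,v_3] = [v_2,v_3] − [v_1,v_3] + [v_1,v_2],
  ∂[v_0,v_1,v_2] = [v_1,v_2] − [v_0,v_2] + [v_0,v_1].
This gives a 6×4 integer matrix of rank 3; reducing to Smith normal form yields diagonal entries (1,1,1).

Now H_k = ker ∂_k / im ∂_{k+1}, so:

  H_2: rank ker ∂_2 − rank ∂_3 = (4 − 3) − 0 = 1, and there is no ∂_3, so H_2 ≅ Z.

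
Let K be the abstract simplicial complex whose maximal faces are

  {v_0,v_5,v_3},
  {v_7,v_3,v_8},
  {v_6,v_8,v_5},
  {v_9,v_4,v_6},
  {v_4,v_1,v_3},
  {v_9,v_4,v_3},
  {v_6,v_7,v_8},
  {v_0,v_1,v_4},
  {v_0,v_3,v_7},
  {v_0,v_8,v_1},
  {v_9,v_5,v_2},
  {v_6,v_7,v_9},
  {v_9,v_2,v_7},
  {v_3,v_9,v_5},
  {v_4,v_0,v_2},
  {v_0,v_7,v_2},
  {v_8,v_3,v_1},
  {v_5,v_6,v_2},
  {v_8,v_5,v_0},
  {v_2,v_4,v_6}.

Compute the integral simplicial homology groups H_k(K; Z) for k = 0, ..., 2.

Take the total order v_0 < v_1 < v_2 < v_3 < v_4 < v_5 < v_6 < v_7 < v_8 < v_9 on the vertex set. Then K (dimension 2) consists of the simplices:

  0-simplices (10): [v_0], [v_1], [v_2], [v_3], [v_4], [v_5], [v_6], [v_7], [v_8], [v_9]
  1-simplices (30): (30 of them)
  2-simplices (20): (20 of them)

so the chain groups are C_0 ≅ Z^10, C_1 ≅ Z^30, C_2 ≅ Z^20.

∂_1: C_1 → C_0 is given by ∂[p,q] = [q] − [p]. For instance
  ∂[v_3,v_9] = [v_9] − [v_3].
This gives a 10×30 integer matrix of rank 9; reducing to Smith normal form yields diagonal entries (1,1,1,1,1,1,1,1,1).

The boundary map ∂_2: C_2 → C_1 maps a triangle to the signed sum of its edges. For instance
  ∂[v_5,v_6,v_8] = [v_6,v_8] − [v_5,v_8] + [v_5,v_6],
  ∂[v_0,v_2,v_7] = [v_2,v_7] − [v_0,v_7] + [v_0,v_2].
This gives a 30×20 integer matrix of rank 20; reducing to Smith normal form yields diagonal entries (1,1,1,1,1,1,1,1,1,1,1,1,1,1,1,1,1,1,1,2).

Reading off H_k = ker ∂_k / im ∂_{k+1}:

  H_0: rank C_0 − rank ∂_1 = 10 − 9 = 1, and the invariant factors of ∂_1 are all 1, so H_0 = Z.
  H_1: rank ker ∂_1 − rank ∂_2 = (30 − 9) − 20 = 1, and ∂_2 has invariant factor 2 > 1, so H_1 = Z ⊕ Z/2.
  H_2: rank ker ∂_2 − rank ∂_3 = (20 − 20) − 0 = 0, and there is no ∂_3, so H_2 = 0.

As a check, the Euler characteristic is 10 − 30 + 20 = 0, which agrees with 1 − 1 + 0 = 0.

H_0 = Z,  H_1 = Z ⊕ Z/2,  H_2 = 0.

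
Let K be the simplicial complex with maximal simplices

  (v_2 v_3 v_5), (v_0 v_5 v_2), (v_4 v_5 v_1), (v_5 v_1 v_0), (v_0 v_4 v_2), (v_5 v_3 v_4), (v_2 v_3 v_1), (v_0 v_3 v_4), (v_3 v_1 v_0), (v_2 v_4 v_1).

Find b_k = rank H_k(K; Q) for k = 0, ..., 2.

b_0 = 1, b_1 = 0, b_2 = 0.

K has 6 vertices, 15 edges, 10 triangles.
rank ∂_0 = 0, rank ∂_1 = 5 ⇒ b_0 = 6 − 0 − 5 = 1; all invariant factors of ∂_1 are 1 so no torsion. So H_0 ≅ Z.
rank ∂_1 = 5, rank ∂_2 = 10 ⇒ b_1 = 15 − 5 − 10 = 0; ∂_2 has invariant factor(s) [2] giving torsion. So H_1 ≅ Z/2.
rank ∂_2 = 10, rank ∂_3 = 0 ⇒ b_2 = 10 − 10 − 0 = 0. So H_2 ≅ 0.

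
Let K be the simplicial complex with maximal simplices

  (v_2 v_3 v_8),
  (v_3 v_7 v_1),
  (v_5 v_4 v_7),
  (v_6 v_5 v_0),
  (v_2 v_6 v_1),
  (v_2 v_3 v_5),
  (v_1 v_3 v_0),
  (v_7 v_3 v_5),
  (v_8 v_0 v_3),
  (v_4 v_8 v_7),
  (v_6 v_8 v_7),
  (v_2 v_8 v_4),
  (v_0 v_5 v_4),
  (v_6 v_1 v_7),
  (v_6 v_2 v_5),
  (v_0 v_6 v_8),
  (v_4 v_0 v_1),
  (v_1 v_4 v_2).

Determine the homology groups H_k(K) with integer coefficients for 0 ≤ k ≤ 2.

Fix the vertex order v_0 < v_1 < v_2 < v_3 < v_4 < v_5 < v_6 < v_7 < v_8 and write every simplex with vertices in increasing order. Then dim K = 2 and the simplices of K are:

  0-simplices (9): [v_0], [v_1], [v_2], [v_3], [v_4], [v_5], [v_6], [v_7], [v_8]
  1-simplices (27): (27 of them)
  2-simplices (18): (18 of them)

Hence C_0 ≅ Z^9, C_1 ≅ Z^27, C_2 ≅ Z^18.

Boundary ∂_1: C_1 → C_0 maps an edge to its endpoints' difference, ∂[p,q] = q − p. For instance
  ∂[v_6,v_8] = [v_8] − [v_6].
The resulting 9×27 matrix has rank 8, and its Smith normal form has invariant factors (1,1,1,1,1,1,1,1).

Boundary ∂_2: C_2 → C_1 maps a triangle to the signed sum of its edges. For instance
  ∂[v_1,v_6,v_7] = [v_6,v_7] − [v_1,v_7] + [v_1,v_6],
  ∂[v_0,v_1,v_4] = [v_1,v_4] − [v_0,v_4] + [v_0,v_1].
This gives a 27×18 integer matrix of rank 17; reducing to Smith normal form yields diagonal entries (1,1,1,1,1,1,1,1,1,1,1,1,1,1,1,1,1).

Computing H_k = (kernel of ∂_k) / (image of ∂_{k+1}):

  H_0: rank C_0 − rank ∂_1 = 9 − 8 = 1, and the invariant factors of ∂_1 are all 1, so H_0 ≅ Z.
  H_1: rank ker ∂_1 − rank ∂_2 = (27 − 8) − 17 = 2, and the invariant factors of ∂_2 are all 1, so H_1 ≅ Z^2.
  H_2: rank ker ∂_2 − rank ∂_3 = (18 − 17) − 0 = 1, and there is no ∂_3, so H_2 ≅ Z.

H_0 ≅ Z,  H_1 ≅ Z^2,  H_2 ≅ Z.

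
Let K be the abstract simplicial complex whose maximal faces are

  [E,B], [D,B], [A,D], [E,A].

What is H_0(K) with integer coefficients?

We work with the vertex ordering A < B < D < E. The simplices of K, each written with vertices in increasing order, are:

  0-simplices (4): A, B, D, E
  1-simplices (4): AD, AE, BD, BE

giving chain groups C_0 ≅ Z^4, C_1 ≅ Z^4.

The boundary map ∂_1: C_1 → C_0 maps an edge to its endpoints' difference, ∂[p,q] = q − p. For instance
  ∂BE = E − B.
The 4×4 boundary matrix has rank 3 and Smith normal form diag(1,1,1).

Computing H_k = (kernel of ∂_k) / (image of ∂_{k+1}):

  H_0: rank C_0 − rank ∂_1 = 4 − 3 = 1, and the invariant factors of ∂_1 are all 1, so H_0 ≅ Z.

H_0 = Z.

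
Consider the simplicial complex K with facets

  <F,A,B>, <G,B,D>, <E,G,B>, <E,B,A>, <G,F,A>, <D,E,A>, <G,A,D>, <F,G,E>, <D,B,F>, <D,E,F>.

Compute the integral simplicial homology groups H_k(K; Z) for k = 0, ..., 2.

H_0 ≅ Z,  H_1 ≅ Z/2Z,  H_2 = 0.

Fix the vertex order A < B < D < E < F < G and write every simplex with vertices in increasing order. Then dim K = 2 and the simplices of K are:

  0-simplices (6): A, B, D, E, F, G
  1-simplices (15): AB, AD, AE, AF, AG, BD, BE, BF, BG, DE, DF, DG, EF, EG, FG
  2-simplices (10): ABE, ABF, ADE, ADG, AFG, BDF, BDG, BEG, DEF, EFG

so the chain groups are C_0 ≅ Z^6, C_1 ≅ Z^15, C_2 ≅ Z^10.

Boundary ∂_1: C_1 → C_0 sends each edge [p,q] (with p < q) to q − p. For instance
  ∂BD = D − B.
The 6×15 boundary matrix has rank 5 and Smith normal form diag(1,1,1,1,1).

Boundary ∂_2: C_2 → C_1 maps a triangle to the signed sum of its edges. For instance
  ∂ADE = DE − AE + AD,
  ∂ABF = BF − AF + AB.
As a 15×10 matrix over Z this has rank 10, with invariant factors (1,1,1,1,1,1,1,1,1,2).

Computing H_k = (kernel of ∂_k) / (image of ∂_{k+1}):

  H_0: rank C_0 − rank ∂_1 = 6 − 5 = 1, and the invariant factors of ∂_1 are all 1, so H_0 ≅ Z.
  H_1: rank ker ∂_1 − rank ∂_2 = (15 − 5) − 10 = 0, and ∂_2 has invariant factor 2 > 1, so H_1 ≅ Z/2Z.
  H_2: rank ker ∂_2 − rank ∂_3 = (10 − 10) − 0 = 0, and there is no ∂_3, so H_2 ≅ 0.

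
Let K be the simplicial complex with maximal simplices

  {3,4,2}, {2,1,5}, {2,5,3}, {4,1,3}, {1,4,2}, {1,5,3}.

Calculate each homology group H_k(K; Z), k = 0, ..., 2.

Order the vertices as 1 < 2 < 3 < 4 < 5. Listing each simplex with vertices in this order, K has dimension 2 with simplices:

  0-simplices (5): [1], [2], [3], [4], [5]
  1-simplices (9): [1,2], [1,3], [1,4], [1,5], [2,3], [2,4], [2,5], [3,4], [3,5]
  2-simplices (6): [1,2,4], [1,2,5], [1,3,4], [1,3,5], [2,3,4], [2,3,5]

giving chain groups C_0 ≅ Z^5, C_1 ≅ Z^9, C_2 ≅ Z^6.

The boundary map ∂_1: C_1 → C_0 sends each edge [p,q] (with p < q) to q − p. For instance
  ∂[1,3] = [3] − [1].
The 5×9 boundary matrix has rank 4 and Smith normal form diag(1,1,1,1).

∂_2: C_2 → C_1 acts by ∂[p,q,r] = [q,r] − [p,r] + [p,q]. For instance
  ∂[1,2,5] = [2,5] − [1,5] + [1,2],
  ∂[1,3,5] = [3,5] − [1,5] + [1,3].
The resulting 9×6 matrix has rank 5, and its Smith normal form has invariant factors (1,1,1,1,1).

Now H_k = ker ∂_k / im ∂_{k+1}, so:

  H_0: rank C_0 − rank ∂_1 = 5 − 4 = 1, and the invariant factors of ∂_1 are all 1, so H_0 ≅ Z.
  H_1: rank ker ∂_1 − rank ∂_2 = (9 − 4) − 5 = 0, and the invariant factors of ∂_2 are all 1, so H_1 ≅ 0.
  H_2: rank ker ∂_2 − rank ∂_3 = (6 − 5) − 0 = 1, and there is no ∂_3, so H_2 ≅ Z.

H_0 ≅ Z,  H_1 = 0,  H_2 ≅ Z.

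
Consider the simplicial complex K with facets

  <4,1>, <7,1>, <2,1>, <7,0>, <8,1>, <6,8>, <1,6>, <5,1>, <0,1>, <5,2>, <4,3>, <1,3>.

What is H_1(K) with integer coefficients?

H_1 = Z^4.

Take the total order 0 < 1 < 2 < 3 < 4 < 5 < 6 < 7 < 8 on the vertex set. Then K (dimension 1) consists of the simplices:

  0-simplices (9): [0], [1], [2], [3], [4], [5], [6], [7], [8]
  1-simplices (12): [0,1], [0,7], [1,2], [1,3], [1,4], [1,5], [1,6], [1,7], [1,8], [2,5], [3,4], [6,8]

giving chain groups C_0 ≅ Z^9, C_1 ≅ Z^12.

∂_1: C_1 → C_0 sends each edge [p,q] (with p < q) to q − p.
This gives a 9×12 integer matrix of rank 8; reducing to Smith normal form yields diagonal entries (1,1,1,1,1,1,1,1).

Now H_k = ker ∂_k / im ∂_{k+1}, so:

  H_1: rank ker ∂_1 − rank ∂_2 = (12 − 8) − 0 = 4, and there is no ∂_2, so H_1 ≅ Z^4.

(K is a triangulation of a wedge of 4 circles.)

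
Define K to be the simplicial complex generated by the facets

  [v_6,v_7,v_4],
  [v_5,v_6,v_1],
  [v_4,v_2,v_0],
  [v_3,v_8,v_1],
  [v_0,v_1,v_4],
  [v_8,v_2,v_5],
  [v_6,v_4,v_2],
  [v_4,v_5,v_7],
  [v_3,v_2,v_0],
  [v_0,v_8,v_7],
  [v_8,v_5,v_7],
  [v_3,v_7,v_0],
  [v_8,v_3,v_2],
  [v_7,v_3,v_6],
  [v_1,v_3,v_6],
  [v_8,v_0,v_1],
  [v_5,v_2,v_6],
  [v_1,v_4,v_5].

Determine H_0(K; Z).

H_0 ≅ Z.

Fix the vertex order v_0 < v_1 < v_2 < v_3 < v_4 < v_5 < v_6 < v_7 < v_8 and write every simplex with vertices in increasing order. Then dim K = 2 and the simplices of K are:

  0-simplices (9): [v_0], [v_1], [v_2], [v_3], [v_4], [v_5], [v_6], [v_7], [v_8]
  1-simplices (27): (27 of them)
  2-simplices (18): (18 of them)

Hence C_0 ≅ Z^9, C_1 ≅ Z^27, C_2 ≅ Z^18.

∂_1: C_1 → C_0 sends each edge [p,q] (with p < q) to q − p. For instance
  ∂[v_1,v_4] = [v_4] − [v_1].
This gives a 9×27 integer matrix of rank 8; reducing to Smith normal form yields diagonal entries (1,1,1,1,1,1,1,1).

∂_2: C_2 → C_1 sends each 2-simplex [p,q,r] to [q,r] − [p,r] + [p,q]. For instance
  ∂[v_4,v_6,v_7] = [v_6,v_7] − [v_4,v_7] + [v_4,v_6],
  ∂[v_1,v_4,v_5] = [v_4,v_5] − [v_1,v_5] + [v_1,v_4].
The resulting 27×18 matrix has rank 18, and its Smith normal form has invariant factors (1,1,1,1,1,1,1,1,1,1,1,1,1,1,1,1,1,2).

From H_k ≅ ker(∂_k) / im(∂_{k+1}) we obtain:

  H_0: rank C_0 − rank ∂_1 = 9 − 8 = 1, and the invariant factors of ∂_1 are all 1, so H_0 ≅ Z.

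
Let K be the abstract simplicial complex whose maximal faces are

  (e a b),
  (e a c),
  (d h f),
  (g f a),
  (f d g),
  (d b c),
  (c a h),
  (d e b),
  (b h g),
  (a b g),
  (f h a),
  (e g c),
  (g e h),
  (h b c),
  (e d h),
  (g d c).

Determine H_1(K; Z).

Take the total order a < b < c < d < e < f < g < h on the vertex set. Then K (dimension 2) consists of the simplices:

  0-simplices (8): a, b, c, d, e, f, g, h
  1-simplices (24): ab, ac, ae, af, ag, ah, bc, bd, be, bg, bh, cd, ce, cg, ch, de, df, dg, dh, eg, eh, fg, fh, gh
  2-simplices (16): abe, abg, ace, ach, afg, afh, bcd, bch, bde, bgh, cdg, ceg, deh, dfg, dfh, egh

giving chain groups C_0 ≅ Z^8, C_1 ≅ Z^24, C_2 ≅ Z^16.

∂_1: C_1 → C_0 sends each edge [p,q] (with p < q) to q − p. For instance
  ∂fh = h − f.
This gives a 8×24 integer matrix of rank 7; reducing to Smith normal form yields diagonal entries (1,1,1,1,1,1,1).

Boundary ∂_2: C_2 → C_1 maps a triangle to the signed sum of its edges. For instance
  ∂ach = ch − ah + ac,
  ∂bgh = gh − bh + bg.
This gives a 24×16 integer matrix of rank 15; reducing to Smith normal form yields diagonal entries (1,1,1,1,1,1,1,1,1,1,1,1,1,1,1).

Reading off H_k = ker ∂_k / im ∂_{k+1}:

  H_1: rank ker ∂_1 − rank ∂_2 = (24 − 7) − 15 = 2, and the invariant factors of ∂_2 are all 1, so H_1 ≅ Z^2.

H_1 ≅ Z^2.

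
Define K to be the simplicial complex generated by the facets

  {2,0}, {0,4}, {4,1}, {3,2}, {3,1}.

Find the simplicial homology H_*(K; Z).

We work with the vertex ordering 0 < 1 < 2 < 3 < 4. The simplices of K, each written with vertices in increasing order, are:

  0-simplices (5): [0], [1], [2], [3], [4]
  1-simplices (5): [0,2], [0,4], [1,3], [1,4], [2,3]

giving chain groups C_0 ≅ Z^5, C_1 ≅ Z^5.

Boundary ∂_1: C_1 → C_0 is given by ∂[p,q] = [q] − [p]. For instance
  ∂[2,3] = [3] − [2].
The resulting 5×5 matrix has rank 4, and its Smith normal form has invariant factors (1,1,1,1).

Computing H_k = (kernel of ∂_k) / (image of ∂_{k+1}):

  H_0: rank C_0 − rank ∂_1 = 5 − 4 = 1, and the invariant factors of ∂_1 are all 1, so H_0 ≅ Z.
  H_1: rank ker ∂_1 − rank ∂_2 = (5 − 4) − 0 = 1, and there is no ∂_2, so H_1 ≅ Z.

H_0 ≅ Z,  H_1 ≅ Z.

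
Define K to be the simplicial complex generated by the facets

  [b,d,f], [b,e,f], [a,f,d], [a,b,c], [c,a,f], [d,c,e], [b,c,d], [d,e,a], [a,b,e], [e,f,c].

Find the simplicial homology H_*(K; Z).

H_0 = Z,  H_1 = Z/2Z,  H_2 = 0.

Take the total order a < b < c < d < e < f on the vertex set. Then K (dimension 2) consists of the simplices:

  0-simplices (6): a, b, c, d, e, f
  1-simplices (15): ab, ac, ad, ae, af, bc, bd, be, bf, cd, ce, cf, de, df, ef
  2-simplices (10): abc, abe, acf, ade, adf, bcd, bdf, bef, cde, cef

so the chain groups are C_0 ≅ Z^6, C_1 ≅ Z^15, C_2 ≅ Z^10.

The boundary map ∂_1: C_1 → C_0 sends each edge [p,q] (with p < q) to q − p.
As a 6×15 matrix over Z this has rank 5, with invariant factors (1,1,1,1,1).

The boundary map ∂_2: C_2 → C_1 acts by ∂[p,q,r] = [q,r] − [p,r] + [p,q]. For instance
  ∂cde = de − ce + cd,
  ∂bdf = df − bf + bd.
As a 15×10 matrix over Z this has rank 10, with invariant factors (1,1,1,1,1,1,1,1,1,2).

Reading off H_k = ker ∂_k / im ∂_{k+1}:

  H_0: rank C_0 − rank ∂_1 = 6 − 5 = 1, and the invariant factors of ∂_1 are all 1, so H_0 ≅ Z.
  H_1: rank ker ∂_1 − rank ∂_2 = (15 − 5) − 10 = 0, and ∂_2 has invariant factor 2 > 1, so H_1 ≅ Z/2Z.
  H_2: rank ker ∂_2 − rank ∂_3 = (10 − 10) − 0 = 0, and there is no ∂_3, so H_2 ≅ 0.

(K is a triangulation of the real projective plane RP^2.)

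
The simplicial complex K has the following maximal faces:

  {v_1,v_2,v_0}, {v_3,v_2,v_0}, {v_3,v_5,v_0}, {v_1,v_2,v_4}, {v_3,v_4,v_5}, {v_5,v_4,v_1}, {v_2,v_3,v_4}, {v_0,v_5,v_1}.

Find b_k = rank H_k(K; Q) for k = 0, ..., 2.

b_0 = 1, b_1 = 0, b_2 = 1.

Take the total order v_0 < v_1 < v_2 < v_3 < v_4 < v_5 on the vertex set. Then K (dimension 2) consists of the simplices:

  0-simplices (6): [v_0], [v_1], [v_2], [v_3], [v_4], [v_5]
  1-simplices (12): [v_0,v_1], [v_0,v_2], [v_0,v_3], [v_0,v_5], [v_1,v_2], [v_1,v_4], [v_1,v_5], [v_2,v_3], [v_2,v_4], [v_3,v_4], [v_3,v_5], [v_4,v_5]
  2-simplices (8): [v_0,v_1,v_2], [v_0,v_1,v_5], [v_0,v_2,v_3], [v_0,v_3,v_5], [v_1,v_2,v_4], [v_1,v_4,v_5], [v_2,v_3,v_4], [v_3,v_4,v_5]

so the chain groups are C_0 ≅ Z^6, C_1 ≅ Z^12, C_2 ≅ Z^8.

∂_1: C_1 → C_0 sends each edge [p,q] (with p < q) to q − p. For instance
  ∂[v_1,v_4] = [v_4] − [v_1].
The 6×12 boundary matrix has rank 5 and Smith normal form diag(1,1,1,1,1).

∂_2: C_2 → C_1 sends each 2-simplex [p,q,r] to [q,r] − [p,r] + [p,q]. For instance
  ∂[v_1,v_2,v_4] = [v_2,v_4] − [v_1,v_4] + [v_1,v_2],
  ∂[v_0,v_1,v_5] = [v_1,v_5] − [v_0,v_5] + [v_0,v_1].
The 12×8 boundary matrix has rank 7 and Smith normal form diag(1,1,1,1,1,1,1).

Now H_k = ker ∂_k / im ∂_{k+1}, so:

  H_0: rank C_0 − rank ∂_1 = 6 − 5 = 1, and the invariant factors of ∂_1 are all 1, so H_0 = Z.
  H_1: rank ker ∂_1 − rank ∂_2 = (12 − 5) − 7 = 0, and the invariant factors of ∂_2 are all 1, so H_1 = 0.
  H_2: rank ker ∂_2 − rank ∂_3 = (8 − 7) − 0 = 1, and there is no ∂_3, so H_2 = Z.

As a check, the Euler characteristic is 6 − 12 + 8 = 2, which agrees with 1 − 0 + 1 = 2.

Hence the Betti numbers are b_0 = 1, b_1 = 0, b_2 = 1.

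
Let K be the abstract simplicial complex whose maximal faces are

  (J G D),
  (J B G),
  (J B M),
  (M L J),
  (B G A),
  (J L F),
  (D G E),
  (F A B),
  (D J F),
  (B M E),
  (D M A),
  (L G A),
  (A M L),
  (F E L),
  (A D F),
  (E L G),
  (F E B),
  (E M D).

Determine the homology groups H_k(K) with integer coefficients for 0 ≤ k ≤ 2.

K has 9 vertices, 27 edges, 18 triangles.
rank ∂_0 = 0, rank ∂_1 = 8 ⇒ b_0 = 9 − 0 − 8 = 1; all invariant factors of ∂_1 are 1 so no torsion. So H_0 ≅ Z.
rank ∂_1 = 8, rank ∂_2 = 17 ⇒ b_1 = 27 − 8 − 17 = 2; all invariant factors of ∂_2 are 1 so no torsion. So H_1 ≅ Z^2.
rank ∂_2 = 17, rank ∂_3 = 0 ⇒ b_2 = 18 − 17 − 0 = 1. So H_2 ≅ Z.

H_0 = Z,  H_1 = Z^2,  H_2 = Z.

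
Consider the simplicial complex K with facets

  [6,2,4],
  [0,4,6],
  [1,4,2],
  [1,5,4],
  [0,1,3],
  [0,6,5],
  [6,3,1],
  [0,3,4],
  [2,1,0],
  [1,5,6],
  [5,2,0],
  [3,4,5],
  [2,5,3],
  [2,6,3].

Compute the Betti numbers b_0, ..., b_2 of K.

Order the vertices as 0 < 1 < 2 < 3 < 4 < 5 < 6. Listing each simplex with vertices in this order, K has dimension 2 with simplices:

  0-simplices (7): [0], [1], [2], [3], [4], [5], [6]
  1-simplices (21): [0,1], [0,2], [0,3], [0,4], [0,5], [0,6], [1,2], [1,3], [1,4], [1,5], [1,6], [2,3], [2,4], [2,5], [2,6], [3,4], [3,5], [3,6], [4,5], [4,6], [5,6]
  2-simplices (14): [0,1,2], [0,1,3], [0,2,5], [0,3,4], [0,4,6], [0,5,6], [1,2,4], [1,3,6], [1,4,5], [1,5,6], [2,3,5], [2,3,6], [2,4,6], [3,4,5]

Hence C_0 ≅ Z^7, C_1 ≅ Z^21, C_2 ≅ Z^14.

Boundary ∂_1: C_1 → C_0 sends each edge [p,q] (with p < q) to q − p. For instance
  ∂[0,1] = [1] − [0].
The 7×21 boundary matrix has rank 6 and Smith normal form diag(1,1,1,1,1,1).

∂_2: C_2 → C_1 maps a triangle to the signed sum of its edges. For instance
  ∂[0,2,5] = [2,5] − [0,5] + [0,2],
  ∂[0,5,6] = [5,6] − [0,6] + [0,5].
As a 21×14 matrix over Z this has rank 13, with invariant factors (1,1,1,1,1,1,1,1,1,1,1,1,1).

Reading off H_k = ker ∂_k / im ∂_{k+1}:

  H_0: rank C_0 − rank ∂_1 = 7 − 6 = 1, and the invariant factors of ∂_1 are all 1, so H_0 = Z.
  H_1: rank ker ∂_1 − rank ∂_2 = (21 − 6) − 13 = 2, and the invariant factors of ∂_2 are all 1, so H_1 = Z^2.
  H_2: rank ker ∂_2 − rank ∂_3 = (14 − 13) − 0 = 1, and there is no ∂_3, so H_2 = Z.

Hence the Betti numbers are b_0 = 1, b_1 = 2, b_2 = 1.

b_0 = 1, b_1 = 2, b_2 = 1.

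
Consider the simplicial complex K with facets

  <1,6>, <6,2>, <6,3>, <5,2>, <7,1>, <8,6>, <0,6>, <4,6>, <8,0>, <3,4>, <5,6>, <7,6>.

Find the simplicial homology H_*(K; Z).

We work with the vertex ordering 0 < 1 < 2 < 3 < 4 < 5 < 6 < 7 < 8. The simplices of K, each written with vertices in increasing order, are:

  0-simplices (9): [0], [1], [2], [3], [4], [5], [6], [7], [8]
  1-simplices (12): [0,6], [0,8], [1,6], [1,7], [2,5], [2,6], [3,4], [3,6], [4,6], [5,6], [6,7], [6,8]

Hence C_0 ≅ Z^9, C_1 ≅ Z^12.

∂_1: C_1 → C_0 sends each edge [p,q] (with p < q) to q − p.
The resulting 9×12 matrix has rank 8, and its Smith normal form has invariant factors (1,1,1,1,1,1,1,1).

From H_k ≅ ker(∂_k) / im(∂_{k+1}) we obtain:

  H_0: rank C_0 − rank ∂_1 = 9 − 8 = 1, and the invariant factors of ∂_1 are all 1, so H_0 ≅ Z.
  H_1: rank ker ∂_1 − rank ∂_2 = (12 − 8) − 0 = 4, and there is no ∂_2, so H_1 ≅ Z^4.

H_0 ≅ Z,  H_1 ≅ Z^4.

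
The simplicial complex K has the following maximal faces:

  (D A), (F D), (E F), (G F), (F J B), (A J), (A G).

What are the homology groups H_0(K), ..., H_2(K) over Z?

Fix the vertex order A < B < D < E < F < G < J and write every simplex with vertices in increasing order. Then dim K = 2 and the simplices of K are:

  0-simplices (7): A, B, D, E, F, G, J
  1-simplices (9): AD, AG, AJ, BF, BJ, DF, EF, FG, FJ
  2-simplices (1): BFJ

Hence C_0 ≅ Z^7, C_1 ≅ Z^9, C_2 ≅ Z^1.

∂_1: C_1 → C_0 is given by ∂[p,q] = [q] − [p].
This gives a 7×9 integer matrix of rank 6; reducing to Smith normal form yields diagonal entries (1,1,1,1,1,1).

The boundary map ∂_2: C_2 → C_1 maps a triangle to the signed sum of its edges. For instance
  ∂BFJ = FJ − BJ + BF.
The resulting 9×1 matrix has rank 1, and its Smith normal form has invariant factors (1).

Computing H_k = (kernel of ∂_k) / (image of ∂_{k+1}):

  H_0: rank C_0 − rank ∂_1 = 7 − 6 = 1, and the invariant factors of ∂_1 are all 1, so H_0 = Z.
  H_1: rank ker ∂_1 − rank ∂_2 = (9 − 6) − 1 = 2, and the invariant factors of ∂_2 are all 1, so H_1 = Z^2.
  H_2: rank ker ∂_2 − rank ∂_3 = (1 − 1) − 0 = 0, and there is no ∂_3, so H_2 = 0.

As a check, the Euler characteristic is 7 − 9 + 1 = -1, which agrees with 1 − 2 + 0 = -1.

H_0 ≅ Z,  H_1 ≅ Z^2,  H_2 = 0.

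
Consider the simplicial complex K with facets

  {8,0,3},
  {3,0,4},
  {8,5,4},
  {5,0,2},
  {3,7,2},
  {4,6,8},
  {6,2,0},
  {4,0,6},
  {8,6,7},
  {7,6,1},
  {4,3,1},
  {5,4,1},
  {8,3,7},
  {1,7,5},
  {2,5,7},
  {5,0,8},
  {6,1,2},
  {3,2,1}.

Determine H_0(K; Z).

Order the vertices as 0 < 1 < 2 < 3 < 4 < 5 < 6 < 7 < 8. Listing each simplex with vertices in this order, K has dimension 2 with simplices:

  0-simplices (9): [0], [1], [2], [3], [4], [5], [6], [7], [8]
  1-simplices (27): (27 of them)
  2-simplices (18): [0,2,5], [0,2,6], [0,3,4], [0,3,8], [0,4,6], [0,5,8], [1,2,3], [1,2,6], [1,3,4], [1,4,5], [1,5,7], [1,6,7], [2,3,7], [2,5,7], [3,7,8], [4,5,8], [4,6,8], [6,7,8]

so the chain groups are C_0 ≅ Z^9, C_1 ≅ Z^27, C_2 ≅ Z^18.

The boundary map ∂_1: C_1 → C_0 is given by ∂[p,q] = [q] − [p].
The resulting 9×27 matrix has rank 8, and its Smith normal form has invariant factors (1,1,1,1,1,1,1,1).

The boundary map ∂_2: C_2 → C_1 acts by ∂[p,q,r] = [q,r] − [p,r] + [p,q]. For instance
  ∂[6,7,8] = [7,8] − [6,8] + [6,7],
  ∂[0,2,5] = [2,5] − [0,5] + [0,2].
The resulting 27×18 matrix has rank 18, and its Smith normal form has invariant factors (1,1,1,1,1,1,1,1,1,1,1,1,1,1,1,1,1,2).

Now H_k = ker ∂_k / im ∂_{k+1}, so:

  H_0: rank C_0 − rank ∂_1 = 9 − 8 = 1, and the invariant factors of ∂_1 are all 1, so H_0 = Z.

(K is a triangulation of the Klein bottle.)

H_0 = Z.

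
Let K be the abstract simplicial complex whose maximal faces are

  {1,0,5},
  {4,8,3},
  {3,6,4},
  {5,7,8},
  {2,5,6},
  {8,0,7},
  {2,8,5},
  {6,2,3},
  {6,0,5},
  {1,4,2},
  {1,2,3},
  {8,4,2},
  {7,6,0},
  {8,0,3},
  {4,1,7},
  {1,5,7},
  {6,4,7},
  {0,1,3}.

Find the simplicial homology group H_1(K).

K has 9 vertices, 27 edges, 18 triangles.
rank ∂_1 = 8, rank ∂_2 = 18 ⇒ b_1 = 27 − 8 − 18 = 1; ∂_2 has invariant factor(s) [2] giving torsion. So H_1 ≅ Z ⊕ Z/2.

H_1 ≅ Z ⊕ Z/2.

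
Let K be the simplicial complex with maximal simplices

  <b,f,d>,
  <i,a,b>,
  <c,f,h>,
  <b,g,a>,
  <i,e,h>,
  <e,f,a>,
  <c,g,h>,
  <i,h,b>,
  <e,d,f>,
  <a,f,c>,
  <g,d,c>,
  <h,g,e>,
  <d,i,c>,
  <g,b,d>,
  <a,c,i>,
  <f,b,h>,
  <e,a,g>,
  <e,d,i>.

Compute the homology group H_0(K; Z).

H_0 = Z.

Order the vertices as a < b < c < d < e < f < g < h < i. Listing each simplex with vertices in this order, K has dimension 2 with simplices:

  0-simplices (9): a, b, c, d, e, f, g, h, i
  1-simplices (27): ab, ac, ae, af, ag, ai, bd, bf, bg, bh, bi, cd, cf, cg, ch, ci, de, df, dg, di, ef, eg, eh, ei, fh, gh, hi
  2-simplices (18): abg, abi, acf, aci, aef, aeg, bdf, bdg, bfh, bhi, cdg, cdi, cfh, cgh, def, dei, egh, ehi

Hence C_0 ≅ Z^9, C_1 ≅ Z^27, C_2 ≅ Z^18.

∂_1: C_1 → C_0 maps an edge to its endpoints' difference, ∂[p,q] = q − p.
As a 9×27 matrix over Z this has rank 8, with invariant factors (1,1,1,1,1,1,1,1).

The boundary map ∂_2: C_2 → C_1 acts by ∂[p,q,r] = [q,r] − [p,r] + [p,q]. For instance
  ∂aef = ef − af + ae,
  ∂bdf = df − bf + bd.
This gives a 27×18 integer matrix of rank 17; reducing to Smith normal form yields diagonal entries (1,1,1,1,1,1,1,1,1,1,1,1,1,1,1,1,1).

Reading off H_k = ker ∂_k / im ∂_{k+1}:

  H_0: rank C_0 − rank ∂_1 = 9 − 8 = 1, and the invariant factors of ∂_1 are all 1, so H_0 = Z.

(K is a triangulation of the torus T^2.)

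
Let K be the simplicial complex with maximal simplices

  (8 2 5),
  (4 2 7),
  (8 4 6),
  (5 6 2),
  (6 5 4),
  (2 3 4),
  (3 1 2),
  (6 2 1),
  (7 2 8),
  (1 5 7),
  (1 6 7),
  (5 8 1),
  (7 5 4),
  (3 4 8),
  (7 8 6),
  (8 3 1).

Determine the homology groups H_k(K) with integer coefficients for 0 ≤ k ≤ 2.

H_0 ≅ Z,  H_1 ≅ Z^2,  H_2 ≅ Z.

Fix the vertex order 1 < 2 < 3 < 4 < 5 < 6 < 7 < 8 and write every simplex with vertices in increasing order. Then dim K = 2 and the simplices of K are:

  0-simplices (8): [1], [2], [3], [4], [5], [6], [7], [8]
  1-simplices (24): (24 of them)
  2-simplices (16): [1,2,3], [1,2,6], [1,3,8], [1,5,7], [1,5,8], [1,6,7], [2,3,4], [2,4,7], [2,5,6], [2,5,8], [2,7,8], [3,4,8], [4,5,6], [4,5,7], [4,6,8], [6,7,8]

so the chain groups are C_0 ≅ Z^8, C_1 ≅ Z^24, C_2 ≅ Z^16.

∂_1: C_1 → C_0 maps an edge to its endpoints' difference, ∂[p,q] = q − p. For instance
  ∂[3,4] = [4] − [3].
As a 8×24 matrix over Z this has rank 7, with invariant factors (1,1,1,1,1,1,1).

∂_2: C_2 → C_1 acts by ∂[p,q,r] = [q,r] − [p,r] + [p,q]. For instance
  ∂[6,7,8] = [7,8] − [6,8] + [6,7],
  ∂[2,4,7] = [4,7] − [2,7] + [2,4].
The 24×16 boundary matrix has rank 15 and Smith normal form diag(1,1,1,1,1,1,1,1,1,1,1,1,1,1,1).

Computing H_k = (kernel of ∂_k) / (image of ∂_{k+1}):

  H_0: rank C_0 − rank ∂_1 = 8 − 7 = 1, and the invariant factors of ∂_1 are all 1, so H_0 = Z.
  H_1: rank ker ∂_1 − rank ∂_2 = (24 − 7) − 15 = 2, and the invariant factors of ∂_2 are all 1, so H_1 = Z^2.
  H_2: rank ker ∂_2 − rank ∂_3 = (16 − 15) − 0 = 1, and there is no ∂_3, so H_2 = Z.

As a check, the Euler characteristic is 8 − 24 + 16 = 0, which agrees with 1 − 2 + 1 = 0.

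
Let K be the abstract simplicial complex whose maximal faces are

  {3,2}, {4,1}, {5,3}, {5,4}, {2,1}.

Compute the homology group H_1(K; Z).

Take the total order 1 < 2 < 3 < 4 < 5 on the vertex set. Then K (dimension 1) consists of the simplices:

  0-simplices (5): [1], [2], [3], [4], [5]
  1-simplices (5): [1,2], [1,4], [2,3], [3,5], [4,5]

so the chain groups are C_0 ≅ Z^5, C_1 ≅ Z^5.

∂_1: C_1 → C_0 sends each edge [p,q] (with p < q) to q − p. For instance
  ∂[2,3] = [3] − [2].
The 5×5 boundary matrix has rank 4 and Smith normal form diag(1,1,1,1).

From H_k ≅ ker(∂_k) / im(∂_{k+1}) we obtain:

  H_1: rank ker ∂_1 − rank ∂_2 = (5 − 4) − 0 = 1, and there is no ∂_2, so H_1 = Z.

H_1 ≅ Z.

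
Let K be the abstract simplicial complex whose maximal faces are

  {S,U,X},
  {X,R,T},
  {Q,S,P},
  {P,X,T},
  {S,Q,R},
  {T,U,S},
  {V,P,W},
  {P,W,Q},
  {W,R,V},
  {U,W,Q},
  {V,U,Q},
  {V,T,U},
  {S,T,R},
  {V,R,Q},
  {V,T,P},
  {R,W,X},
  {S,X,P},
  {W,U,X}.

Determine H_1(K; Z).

H_1 = Z ⊕ Z_2.

We work with the vertex ordering P < Q < R < S < T < U < V < W < X. The simplices of K, each written with vertices in increasing order, are:

  0-simplices (9): P, Q, R, S, T, U, V, W, X
  1-simplices (27): PQ, PS, PT, PV, PW, PX, QR, QS, QU, QV, QW, RS, RT, RV, RW, RX, ST, SU, SX, TU, TV, TX, UV, UW, UX, VW, WX
  2-simplices (18): PQS, PQW, PSX, PTV, PTX, PVW, QRS, QRV, QUV, QUW, RST, RTX, RVW, RWX, STU, SUX, TUV, UWX

Hence C_0 ≅ Z^9, C_1 ≅ Z^27, C_2 ≅ Z^18.

∂_1: C_1 → C_0 sends each edge [p,q] (with p < q) to q − p. For instance
  ∂VW = W − V.
The 9×27 boundary matrix has rank 8 and Smith normal form diag(1,1,1,1,1,1,1,1).

Boundary ∂_2: C_2 → C_1 acts by ∂[p,q,r] = [q,r] − [p,r] + [p,q]. For instance
  ∂RVW = VW − RW + RV,
  ∂QRS = RS − QS + QR.
As a 27×18 matrix over Z this has rank 18, with invariant factors (1,1,1,1,1,1,1,1,1,1,1,1,1,1,1,1,1,2).

Reading off H_k = ker ∂_k / im ∂_{k+1}:

  H_1: rank ker ∂_1 − rank ∂_2 = (27 − 8) − 18 = 1, and ∂_2 has invariant factor 2 > 1, so H_1 ≅ Z ⊕ Z_2.

(K is a triangulation of the Klein bottle.)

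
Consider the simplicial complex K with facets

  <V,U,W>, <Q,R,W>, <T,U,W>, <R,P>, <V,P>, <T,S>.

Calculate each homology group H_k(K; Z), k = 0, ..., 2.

K has 8 vertices, 11 edges, 3 triangles.
rank ∂_0 = 0, rank ∂_1 = 7 ⇒ b_0 = 8 − 0 − 7 = 1; all invariant factors of ∂_1 are 1 so no torsion. So H_0 ≅ Z.
rank ∂_1 = 7, rank ∂_2 = 3 ⇒ b_1 = 11 − 7 − 3 = 1; all invariant factors of ∂_2 are 1 so no torsion. So H_1 ≅ Z.
rank ∂_2 = 3, rank ∂_3 = 0 ⇒ b_2 = 3 − 3 − 0 = 0. So H_2 ≅ 0.

H_0 ≅ Z,  H_1 ≅ Z,  H_2 = 0.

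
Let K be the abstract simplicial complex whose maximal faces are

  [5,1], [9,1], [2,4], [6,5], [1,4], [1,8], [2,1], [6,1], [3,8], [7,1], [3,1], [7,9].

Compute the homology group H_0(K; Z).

Take the total order 1 < 2 < 3 < 4 < 5 < 6 < 7 < 8 < 9 on the vertex set. Then K (dimension 1) consists of the simplices:

  0-simplices (9): [1], [2], [3], [4], [5], [6], [7], [8], [9]
  1-simplices (12): [1,2], [1,3], [1,4], [1,5], [1,6], [1,7], [1,8], [1,9], [2,4], [3,8], [5,6], [7,9]

giving chain groups C_0 ≅ Z^9, C_1 ≅ Z^12.

Boundary ∂_1: C_1 → C_0 maps an edge to its endpoints' difference, ∂[p,q] = q − p. For instance
  ∂[1,2] = [2] − [1].
The resulting 9×12 matrix has rank 8, and its Smith normal form has invariant factors (1,1,1,1,1,1,1,1).

Computing H_k = (kernel of ∂_k) / (image of ∂_{k+1}):

  H_0: rank C_0 − rank ∂_1 = 9 − 8 = 1, and the invariant factors of ∂_1 are all 1, so H_0 ≅ Z.

H_0 = Z.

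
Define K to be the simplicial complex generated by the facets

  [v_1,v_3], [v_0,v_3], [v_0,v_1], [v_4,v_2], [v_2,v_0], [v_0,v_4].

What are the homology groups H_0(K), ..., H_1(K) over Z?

Take the total order v_0 < v_1 < v_2 < v_3 < v_4 on the vertex set. Then K (dimension 1) consists of the simplices:

  0-simplices (5): [v_0], [v_1], [v_2], [v_3], [v_4]
  1-simplices (6): [v_0,v_1], [v_0,v_2], [v_0,v_3], [v_0,v_4], [v_1,v_3], [v_2,v_4]

giving chain groups C_0 ≅ Z^5, C_1 ≅ Z^6.

Boundary ∂_1: C_1 → C_0 maps an edge to its endpoints' difference, ∂[p,q] = q − p. For instance
  ∂[v_0,v_3] = [v_3] − [v_0].
The 5×6 boundary matrix has rank 4 and Smith normal form diag(1,1,1,1).

From H_k ≅ ker(∂_k) / im(∂_{k+1}) we obtain:

  H_0: rank C_0 − rank ∂_1 = 5 − 4 = 1, and the invariant factors of ∂_1 are all 1, so H_0 ≅ Z.
  H_1: rank ker ∂_1 − rank ∂_2 = (6 − 4) − 0 = 2, and there is no ∂_2, so H_1 ≅ Z^2.

H_0 ≅ Z,  H_1 ≅ Z^2.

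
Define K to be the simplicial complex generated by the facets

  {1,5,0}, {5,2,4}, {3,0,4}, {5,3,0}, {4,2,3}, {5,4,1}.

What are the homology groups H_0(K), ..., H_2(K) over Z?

H_0 = Z,  H_1 = Z,  H_2 = 0.

Fix the vertex order 0 < 1 < 2 < 3 < 4 < 5 and write every simplex with vertices in increasing order. Then dim K = 2 and the simplices of K are:

  0-simplices (6): [0], [1], [2], [3], [4], [5]
  1-simplices (12): [0,1], [0,3], [0,4], [0,5], [1,4], [1,5], [2,3], [2,4], [2,5], [3,4], [3,5], [4,5]
  2-simplices (6): [0,1,5], [0,3,4], [0,3,5], [1,4,5], [2,3,4], [2,4,5]

giving chain groups C_0 ≅ Z^6, C_1 ≅ Z^12, C_2 ≅ Z^6.

∂_1: C_1 → C_0 is given by ∂[p,q] = [q] − [p]. For instance
  ∂[1,5] = [5] − [1].
As a 6×12 matrix over Z this has rank 5, with invariant factors (1,1,1,1,1).

The boundary map ∂_2: C_2 → C_1 maps a triangle to the signed sum of its edges. For instance
  ∂[2,4,5] = [4,5] − [2,5] + [2,4],
  ∂[0,3,5] = [3,5] − [0,5] + [0,3].
The 12×6 boundary matrix has rank 6 and Smith normal form diag(1,1,1,1,1,1).

Reading off H_k = ker ∂_k / im ∂_{k+1}:

  H_0: rank C_0 − rank ∂_1 = 6 − 5 = 1, and the invariant factors of ∂_1 are all 1, so H_0 = Z.
  H_1: rank ker ∂_1 − rank ∂_2 = (12 − 5) − 6 = 1, and the invariant factors of ∂_2 are all 1, so H_1 = Z.
  H_2: rank ker ∂_2 − rank ∂_3 = (6 − 6) − 0 = 0, and there is no ∂_3, so H_2 = 0.

(K is a triangulation of the cylinder S^1 x I.)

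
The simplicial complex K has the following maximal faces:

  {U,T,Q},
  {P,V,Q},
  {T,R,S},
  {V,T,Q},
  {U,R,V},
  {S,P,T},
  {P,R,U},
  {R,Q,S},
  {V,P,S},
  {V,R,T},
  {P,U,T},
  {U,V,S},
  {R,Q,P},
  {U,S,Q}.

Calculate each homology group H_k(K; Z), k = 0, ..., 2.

H_0 ≅ Z,  H_1 ≅ Z^2,  H_2 ≅ Z.

We work with the vertex ordering P < Q < R < S < T < U < V. The simplices of K, each written with vertices in increasing order, are:

  0-simplices (7): P, Q, R, S, T, U, V
  1-simplices (21): PQ, PR, PS, PT, PU, PV, QR, QS, QT, QU, QV, RS, RT, RU, RV, ST, SU, SV, TU, TV, UV
  2-simplices (14): PQR, PQV, PRU, PST, PSV, PTU, QRS, QSU, QTU, QTV, RST, RTV, RUV, SUV

Hence C_0 ≅ Z^7, C_1 ≅ Z^21, C_2 ≅ Z^14.

∂_1: C_1 → C_0 is given by ∂[p,q] = [q] − [p].
The resulting 7×21 matrix has rank 6, and its Smith normal form has invariant factors (1,1,1,1,1,1).

Boundary ∂_2: C_2 → C_1 sends each 2-simplex [p,q,r] to [q,r] − [p,r] + [p,q]. For instance
  ∂QTU = TU − QU + QT,
  ∂RST = ST − RT + RS.
As a 21×14 matrix over Z this has rank 13, with invariant factors (1,1,1,1,1,1,1,1,1,1,1,1,1).

Computing H_k = (kernel of ∂_k) / (image of ∂_{k+1}):

  H_0: rank C_0 − rank ∂_1 = 7 − 6 = 1, and the invariant factors of ∂_1 are all 1, so H_0 = Z.
  H_1: rank ker ∂_1 − rank ∂_2 = (21 − 6) − 13 = 2, and the invariant factors of ∂_2 are all 1, so H_1 = Z^2.
  H_2: rank ker ∂_2 − rank ∂_3 = (14 − 13) − 0 = 1, and there is no ∂_3, so H_2 = Z.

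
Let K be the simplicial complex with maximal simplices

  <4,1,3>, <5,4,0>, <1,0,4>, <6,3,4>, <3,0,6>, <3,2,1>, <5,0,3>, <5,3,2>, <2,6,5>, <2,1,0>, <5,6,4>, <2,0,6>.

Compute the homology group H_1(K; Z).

Fix the vertex order 0 < 1 < 2 < 3 < 4 < 5 < 6 and write every simplex with vertices in increasing order. Then dim K = 2 and the simplices of K are:

  0-simplices (7): [0], [1], [2], [3], [4], [5], [6]
  1-simplices (18): [0,1], [0,2], [0,3], [0,4], [0,5], [0,6], [1,2], [1,3], [1,4], [2,3], [2,5], [2,6], [3,4], [3,5], [3,6], [4,5], [4,6], [5,6]
  2-simplices (12): [0,1,2], [0,1,4], [0,2,6], [0,3,5], [0,3,6], [0,4,5], [1,2,3], [1,3,4], [2,3,5], [2,5,6], [3,4,6], [4,5,6]

Hence C_0 ≅ Z^7, C_1 ≅ Z^18, C_2 ≅ Z^12.

Boundary ∂_1: C_1 → C_0 is given by ∂[p,q] = [q] − [p]. For instance
  ∂[1,4] = [4] − [1].
The 7×18 boundary matrix has rank 6 and Smith normal form diag(1,1,1,1,1,1).

The boundary map ∂_2: C_2 → C_1 maps a triangle to the signed sum of its edges. For instance
  ∂[0,3,6] = [3,6] − [0,6] + [0,3],
  ∂[0,2,6] = [2,6] − [0,6] + [0,2].
The 18×12 boundary matrix has rank 12 and Smith normal form diag(1,1,1,1,1,1,1,1,1,1,1,2).

Reading off H_k = ker ∂_k / im ∂_{k+1}:

  H_1: rank ker ∂_1 − rank ∂_2 = (18 − 6) − 12 = 0, and ∂_2 has invariant factor 2 > 1, so H_1 ≅ Z/2Z.

H_1 ≅ Z/2Z.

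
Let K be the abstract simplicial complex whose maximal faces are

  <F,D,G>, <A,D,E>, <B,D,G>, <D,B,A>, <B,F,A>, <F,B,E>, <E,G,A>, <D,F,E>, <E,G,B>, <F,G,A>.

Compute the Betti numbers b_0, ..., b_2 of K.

Take the total order A < B < D < E < F < G on the vertex set. Then K (dimension 2) consists of the simplices:

  0-simplices (6): A, B, D, E, F, G
  1-simplices (15): AB, AD, AE, AF, AG, BD, BE, BF, BG, DE, DF, DG, EF, EG, FG
  2-simplices (10): ABD, ABF, ADE, AEG, AFG, BDG, BEF, BEG, DEF, DFG

Hence C_0 ≅ Z^6, C_1 ≅ Z^15, C_2 ≅ Z^10.

∂_1: C_1 → C_0 is given by ∂[p,q] = [q] − [p]. For instance
  ∂BG = G − B.
The resulting 6×15 matrix has rank 5, and its Smith normal form has invariant factors (1,1,1,1,1).

The boundary map ∂_2: C_2 → C_1 acts by ∂[p,q,r] = [q,r] − [p,r] + [p,q]. For instance
  ∂ABD = BD − AD + AB,
  ∂BEG = EG − BG + BE.
The resulting 15×10 matrix has rank 10, and its Smith normal form has invariant factors (1,1,1,1,1,1,1,1,1,2).

From H_k ≅ ker(∂_k) / im(∂_{k+1}) we obtain:

  H_0: rank C_0 − rank ∂_1 = 6 − 5 = 1, and the invariant factors of ∂_1 are all 1, so H_0 ≅ Z.
  H_1: rank ker ∂_1 − rank ∂_2 = (15 − 5) − 10 = 0, and ∂_2 has invariant factor 2 > 1, so H_1 ≅ Z/2.
  H_2: rank ker ∂_2 − rank ∂_3 = (10 − 10) − 0 = 0, and there is no ∂_3, so H_2 ≅ 0.

As a check, the Euler characteristic is 6 − 15 + 10 = 1, which agrees with 1 − 0 + 0 = 1.
(K is a triangulation of the real projective plane RP^2.)

Hence the Betti numbers are b_0 = 1, b_1 = 0, b_2 = 0.

b_0 = 1, b_1 = 0, b_2 = 0.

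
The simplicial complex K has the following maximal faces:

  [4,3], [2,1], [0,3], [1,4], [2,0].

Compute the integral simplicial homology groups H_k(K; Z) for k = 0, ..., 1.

H_0 = Z,  H_1 = Z.

Order the vertices as 0 < 1 < 2 < 3 < 4. Listing each simplex with vertices in this order, K has dimension 1 with simplices:

  0-simplices (5): [0], [1], [2], [3], [4]
  1-simplices (5): [0,2], [0,3], [1,2], [1,4], [3,4]

Hence C_0 ≅ Z^5, C_1 ≅ Z^5.

The boundary map ∂_1: C_1 → C_0 is given by ∂[p,q] = [q] − [p]. For instance
  ∂[0,2] = [2] − [0].
The 5×5 boundary matrix has rank 4 and Smith normal form diag(1,1,1,1).

Computing H_k = (kernel of ∂_k) / (image of ∂_{k+1}):

  H_0: rank C_0 − rank ∂_1 = 5 − 4 = 1, and the invariant factors of ∂_1 are all 1, so H_0 ≅ Z.
  H_1: rank ker ∂_1 − rank ∂_2 = (5 − 4) − 0 = 1, and there is no ∂_2, so H_1 ≅ Z.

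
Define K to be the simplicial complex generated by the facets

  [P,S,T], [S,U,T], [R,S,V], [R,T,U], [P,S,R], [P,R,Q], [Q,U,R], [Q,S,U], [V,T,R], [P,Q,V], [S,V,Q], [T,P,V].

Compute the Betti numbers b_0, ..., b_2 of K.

Fix the vertex order P < Q < R < S < T < U < V and write every simplex with vertices in increasing order. Then dim K = 2 and the simplices of K are:

  0-simplices (7): P, Q, R, S, T, U, V
  1-simplices (18): PQ, PR, PS, PT, PV, QR, QS, QU, QV, RS, RT, RU, RV, ST, SU, SV, TU, TV
  2-simplices (12): PQR, PQV, PRS, PST, PTV, QRU, QSU, QSV, RSV, RTU, RTV, STU

Hence C_0 ≅ Z^7, C_1 ≅ Z^18, C_2 ≅ Z^12.

The boundary map ∂_1: C_1 → C_0 is given by ∂[p,q] = [q] − [p]. For instance
  ∂QU = U − Q.
This gives a 7×18 integer matrix of rank 6; reducing to Smith normal form yields diagonal entries (1,1,1,1,1,1).

∂_2: C_2 → C_1 maps a triangle to the signed sum of its edges. For instance
  ∂QRU = RU − QU + QR,
  ∂RTU = TU − RU + RT.
This gives a 18×12 integer matrix of rank 12; reducing to Smith normal form yields diagonal entries (1,1,1,1,1,1,1,1,1,1,1,2).

Now H_k = ker ∂_k / im ∂_{k+1}, so:

  H_0: rank C_0 − rank ∂_1 = 7 − 6 = 1, and the invariant factors of ∂_1 are all 1, so H_0 = Z.
  H_1: rank ker ∂_1 − rank ∂_2 = (18 − 6) − 12 = 0, and ∂_2 has invariant factor 2 > 1, so H_1 = Z/2Z.
  H_2: rank ker ∂_2 − rank ∂_3 = (12 − 12) − 0 = 0, and there is no ∂_3, so H_2 = 0.

As a check, the Euler characteristic is 7 − 18 + 12 = 1, which agrees with 1 − 0 + 0 = 1.

Hence the Betti numbers are b_0 = 1, b_1 = 0, b_2 = 0.

b_0 = 1, b_1 = 0, b_2 = 0.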